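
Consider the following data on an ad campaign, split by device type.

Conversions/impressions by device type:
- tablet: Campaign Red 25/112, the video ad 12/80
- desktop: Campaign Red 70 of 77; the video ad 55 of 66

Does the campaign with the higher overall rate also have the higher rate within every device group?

Yes

Tablet: Campaign Red 25/112 = 22.3%, the video ad 12/80 = 15.0% → Campaign Red
Desktop: Campaign Red 70/77 = 90.9%, the video ad 55/66 = 83.3% → Campaign Red
Overall: Campaign Red 95/189 = 50.3%, the video ad 67/146 = 45.9% → Campaign Red
Campaign Red wins overall and in every device group — no reversal.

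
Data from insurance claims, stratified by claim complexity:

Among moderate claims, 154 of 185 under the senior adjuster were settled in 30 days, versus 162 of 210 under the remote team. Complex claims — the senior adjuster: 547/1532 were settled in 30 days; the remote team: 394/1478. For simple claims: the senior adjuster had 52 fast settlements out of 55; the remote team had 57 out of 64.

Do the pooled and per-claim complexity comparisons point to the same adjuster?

Yes

Moderate: the senior adjuster 154/185 = 83.2%, the remote team 162/210 = 77.1% → the senior adjuster
Complex: the senior adjuster 547/1532 = 35.7%, the remote team 394/1478 = 26.7% → the senior adjuster
Simple: the senior adjuster 52/55 = 94.5%, the remote team 57/64 = 89.1% → the senior adjuster
Overall: the senior adjuster 753/1772 = 42.5%, the remote team 613/1752 = 35.0% → the senior adjuster
The senior adjuster wins overall and in every claim group — no reversal.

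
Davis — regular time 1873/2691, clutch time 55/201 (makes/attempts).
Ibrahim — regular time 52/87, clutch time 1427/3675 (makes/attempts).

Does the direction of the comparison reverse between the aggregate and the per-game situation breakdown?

No

Regular time: Davis 1873/2691 = 69.6%, Ibrahim 52/87 = 59.8% → Davis
Clutch time: Davis 55/201 = 27.4%, Ibrahim 1427/3675 = 38.8% → Ibrahim
Overall: Davis 1928/2892 = 66.7%, Ibrahim 1479/3762 = 39.3% → Davis
Neither sweeps: Davis wins 1 of 2 groups, Ibrahim wins 1. Davis wins overall but not every group — no Simpson reversal.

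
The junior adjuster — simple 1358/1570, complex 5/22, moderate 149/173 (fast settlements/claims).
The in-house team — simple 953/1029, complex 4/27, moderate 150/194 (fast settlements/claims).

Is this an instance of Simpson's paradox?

Simple: the junior adjuster 1358/1570 = 86.5%, the in-house team 953/1029 = 92.6% → the in-house team
Complex: the junior adjuster 5/22 = 22.7%, the in-house team 4/27 = 14.8% → the junior adjuster
Moderate: the junior adjuster 149/173 = 86.1%, the in-house team 150/194 = 77.3% → the junior adjuster
Overall: the junior adjuster 1512/1765 = 85.7%, the in-house team 1107/1250 = 88.6% → the in-house team
Neither sweeps: the junior adjuster wins 2 of 3 groups, the in-house team wins 1. The in-house team wins overall but not every group — no Simpson reversal.

No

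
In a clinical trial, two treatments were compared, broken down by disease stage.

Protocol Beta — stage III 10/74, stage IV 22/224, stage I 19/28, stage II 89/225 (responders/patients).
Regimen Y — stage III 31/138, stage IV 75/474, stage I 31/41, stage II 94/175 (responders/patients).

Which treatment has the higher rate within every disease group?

Regimen Y

Stage III: Protocol Beta 10/74 = 13.5%, Regimen Y 31/138 = 22.5% → Regimen Y
Stage IV: Protocol Beta 22/224 = 9.8%, Regimen Y 75/474 = 15.8% → Regimen Y
Stage I: Protocol Beta 19/28 = 67.9%, Regimen Y 31/41 = 75.6% → Regimen Y
Stage II: Protocol Beta 89/225 = 39.6%, Regimen Y 94/175 = 53.7% → Regimen Y
Regimen Y has the higher rate in all 4 groups.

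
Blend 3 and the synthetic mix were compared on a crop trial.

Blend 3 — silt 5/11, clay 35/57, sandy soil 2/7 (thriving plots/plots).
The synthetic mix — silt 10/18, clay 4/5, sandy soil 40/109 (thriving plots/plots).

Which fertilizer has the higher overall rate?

Blend 3

Silt: Blend 3 5/11 = 45.5%, the synthetic mix 10/18 = 55.6% → the synthetic mix
Clay: Blend 3 35/57 = 61.4%, the synthetic mix 4/5 = 80.0% → the synthetic mix
Sandy soil: Blend 3 2/7 = 28.6%, the synthetic mix 40/109 = 36.7% → the synthetic mix
Overall: Blend 3 42/75 = 56.0%, the synthetic mix 54/132 = 40.9% → Blend 3
(The synthetic mix wins every soil group but Blend 3 wins overall — the synthetic mix's plots skew toward the low-rate sandy soil group.)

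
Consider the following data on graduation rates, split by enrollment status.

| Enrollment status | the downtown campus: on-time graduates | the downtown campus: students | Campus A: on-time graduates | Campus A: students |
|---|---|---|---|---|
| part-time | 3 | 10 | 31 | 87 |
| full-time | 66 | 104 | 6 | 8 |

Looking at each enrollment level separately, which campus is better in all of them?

Campus A

Part-time: the downtown campus 3/10 = 30.0%, Campus A 31/87 = 35.6% → Campus A
Full-time: the downtown campus 66/104 = 63.5%, Campus A 6/8 = 75.0% → Campus A
Campus A has the higher rate in both groups.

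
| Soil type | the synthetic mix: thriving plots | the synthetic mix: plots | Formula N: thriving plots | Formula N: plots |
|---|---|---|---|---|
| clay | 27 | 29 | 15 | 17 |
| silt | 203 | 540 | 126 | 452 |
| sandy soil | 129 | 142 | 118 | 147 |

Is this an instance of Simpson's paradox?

Clay: the synthetic mix 27/29 = 93.1%, Formula N 15/17 = 88.2% → the synthetic mix
Silt: the synthetic mix 203/540 = 37.6%, Formula N 126/452 = 27.9% → the synthetic mix
Sandy soil: the synthetic mix 129/142 = 90.8%, Formula N 118/147 = 80.3% → the synthetic mix
Overall: the synthetic mix 359/711 = 50.5%, Formula N 259/616 = 42.0% → the synthetic mix
The synthetic mix wins overall and in every soil group — no reversal.

No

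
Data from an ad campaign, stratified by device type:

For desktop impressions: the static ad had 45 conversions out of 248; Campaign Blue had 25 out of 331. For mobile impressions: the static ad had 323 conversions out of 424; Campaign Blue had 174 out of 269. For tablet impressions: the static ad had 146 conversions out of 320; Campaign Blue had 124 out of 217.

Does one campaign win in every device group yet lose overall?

No

Desktop: the static ad 45/248 = 18.1%, Campaign Blue 25/331 = 7.6% → the static ad
Mobile: the static ad 323/424 = 76.2%, Campaign Blue 174/269 = 64.7% → the static ad
Tablet: the static ad 146/320 = 45.6%, Campaign Blue 124/217 = 57.1% → Campaign Blue
Overall: the static ad 514/992 = 51.8%, Campaign Blue 323/817 = 39.5% → the static ad
Neither sweeps: the static ad wins 2 of 3 groups, Campaign Blue wins 1. The static ad wins overall but not every group — no Simpson reversal.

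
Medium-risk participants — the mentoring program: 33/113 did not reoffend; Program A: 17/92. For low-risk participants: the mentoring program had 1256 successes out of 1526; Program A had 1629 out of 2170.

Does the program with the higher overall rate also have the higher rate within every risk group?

Medium-risk: the mentoring program 33/113 = 29.2%, Program A 17/92 = 18.5% → the mentoring program
Low-risk: the mentoring program 1256/1526 = 82.3%, Program A 1629/2170 = 75.1% → the mentoring program
Overall: the mentoring program 1289/1639 = 78.6%, Program A 1646/2262 = 72.8% → the mentoring program
The mentoring program wins overall and in every risk group — no reversal.

Yes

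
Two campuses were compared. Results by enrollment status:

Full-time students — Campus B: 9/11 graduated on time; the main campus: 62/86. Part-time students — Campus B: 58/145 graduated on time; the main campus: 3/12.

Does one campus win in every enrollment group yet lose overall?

Yes

Full-time: Campus B 9/11 = 81.8%, the main campus 62/86 = 72.1% → Campus B
Part-time: Campus B 58/145 = 40.0%, the main campus 3/12 = 25.0% → Campus B
Overall: Campus B 67/156 = 42.9%, the main campus 65/98 = 66.3% → the main campus
Campus B wins each enrollment group but the main campus wins overall — the comparison reverses. Campus B's students skew toward part-time, which has a lower base rate.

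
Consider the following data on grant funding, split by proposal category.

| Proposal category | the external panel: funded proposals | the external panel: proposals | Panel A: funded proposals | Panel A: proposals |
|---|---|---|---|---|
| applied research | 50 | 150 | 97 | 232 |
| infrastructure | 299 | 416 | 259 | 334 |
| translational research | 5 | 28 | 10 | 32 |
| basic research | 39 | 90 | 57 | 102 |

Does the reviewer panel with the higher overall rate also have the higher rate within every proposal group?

Applied research: the external panel 50/150 = 33.3%, Panel A 97/232 = 41.8% → Panel A
Infrastructure: the external panel 299/416 = 71.9%, Panel A 259/334 = 77.5% → Panel A
Translational research: the external panel 5/28 = 17.9%, Panel A 10/32 = 31.2% → Panel A
Basic research: the external panel 39/90 = 43.3%, Panel A 57/102 = 55.9% → Panel A
Overall: the external panel 393/684 = 57.5%, Panel A 423/700 = 60.4% → Panel A
Panel A wins overall and in every proposal group — no reversal.

Yes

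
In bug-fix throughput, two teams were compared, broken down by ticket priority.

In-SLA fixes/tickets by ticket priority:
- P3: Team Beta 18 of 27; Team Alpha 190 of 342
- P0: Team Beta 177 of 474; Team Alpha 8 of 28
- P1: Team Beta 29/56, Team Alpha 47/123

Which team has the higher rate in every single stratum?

P3: Team Beta 18/27 = 66.7%, Team Alpha 190/342 = 55.6% → Team Beta
P0: Team Beta 177/474 = 37.3%, Team Alpha 8/28 = 28.6% → Team Beta
P1: Team Beta 29/56 = 51.8%, Team Alpha 47/123 = 38.2% → Team Beta
Team Beta has the higher rate in all 3 groups.

Team Beta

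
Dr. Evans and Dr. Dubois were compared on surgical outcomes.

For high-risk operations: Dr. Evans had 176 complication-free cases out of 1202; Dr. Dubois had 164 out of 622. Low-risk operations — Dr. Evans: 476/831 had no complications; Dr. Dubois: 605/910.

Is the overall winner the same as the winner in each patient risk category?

Yes

High-risk: Dr. Evans 176/1202 = 14.6%, Dr. Dubois 164/622 = 26.4% → Dr. Dubois
Low-risk: Dr. Evans 476/831 = 57.3%, Dr. Dubois 605/910 = 66.5% → Dr. Dubois
Overall: Dr. Evans 652/2033 = 32.1%, Dr. Dubois 769/1532 = 50.2% → Dr. Dubois
Dr. Dubois wins overall and in every patient risk group — no reversal.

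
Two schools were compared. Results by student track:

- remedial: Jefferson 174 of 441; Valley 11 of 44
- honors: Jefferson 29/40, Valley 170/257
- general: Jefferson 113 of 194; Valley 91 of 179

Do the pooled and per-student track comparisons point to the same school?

Remedial: Jefferson 174/441 = 39.5%, Valley 11/44 = 25.0% → Jefferson
Honors: Jefferson 29/40 = 72.5%, Valley 170/257 = 66.1% → Jefferson
General: Jefferson 113/194 = 58.2%, Valley 91/179 = 50.8% → Jefferson
Overall: Jefferson 316/675 = 46.8%, Valley 272/480 = 56.7% → Valley
Jefferson wins each student group but Valley wins overall — the comparison reverses. Jefferson's students skew toward remedial, which has a lower base rate.

No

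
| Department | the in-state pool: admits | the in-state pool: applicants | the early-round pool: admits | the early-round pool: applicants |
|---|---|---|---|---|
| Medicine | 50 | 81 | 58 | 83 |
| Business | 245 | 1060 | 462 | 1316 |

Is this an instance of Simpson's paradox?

No

Medicine: the in-state pool 50/81 = 61.7%, the early-round pool 58/83 = 69.9% → the early-round pool
Business: the in-state pool 245/1060 = 23.1%, the early-round pool 462/1316 = 35.1% → the early-round pool
Overall: the in-state pool 295/1141 = 25.9%, the early-round pool 520/1399 = 37.2% → the early-round pool
The early-round pool wins overall and in every department group — no reversal.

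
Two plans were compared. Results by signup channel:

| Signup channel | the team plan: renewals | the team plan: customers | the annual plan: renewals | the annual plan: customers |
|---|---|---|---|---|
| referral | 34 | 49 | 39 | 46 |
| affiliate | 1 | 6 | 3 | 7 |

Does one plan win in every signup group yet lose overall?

Referral: the team plan 34/49 = 69.4%, the annual plan 39/46 = 84.8% → the annual plan
Affiliate: the team plan 1/6 = 16.7%, the annual plan 3/7 = 42.9% → the annual plan
Overall: the team plan 35/55 = 63.6%, the annual plan 42/53 = 79.2% → the annual plan
The annual plan wins overall and in every signup group — no reversal.

No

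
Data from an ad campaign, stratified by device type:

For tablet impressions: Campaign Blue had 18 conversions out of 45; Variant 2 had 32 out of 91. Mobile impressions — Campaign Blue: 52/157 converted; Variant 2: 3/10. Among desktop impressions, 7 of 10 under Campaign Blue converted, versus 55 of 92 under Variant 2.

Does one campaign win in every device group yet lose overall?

Yes

Tablet: Campaign Blue 18/45 = 40.0%, Variant 2 32/91 = 35.2% → Campaign Blue
Mobile: Campaign Blue 52/157 = 33.1%, Variant 2 3/10 = 30.0% → Campaign Blue
Desktop: Campaign Blue 7/10 = 70.0%, Variant 2 55/92 = 59.8% → Campaign Blue
Overall: Campaign Blue 77/212 = 36.3%, Variant 2 90/193 = 46.6% → Variant 2
Campaign Blue wins each device group but Variant 2 wins overall — the comparison reverses. Campaign Blue's impressions skew toward mobile, which has a lower base rate.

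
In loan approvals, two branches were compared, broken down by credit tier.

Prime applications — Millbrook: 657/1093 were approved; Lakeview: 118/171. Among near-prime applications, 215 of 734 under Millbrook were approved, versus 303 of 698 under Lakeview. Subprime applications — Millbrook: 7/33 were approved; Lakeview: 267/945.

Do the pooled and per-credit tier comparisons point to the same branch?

Prime: Millbrook 657/1093 = 60.1%, Lakeview 118/171 = 69.0% → Lakeview
Near-prime: Millbrook 215/734 = 29.3%, Lakeview 303/698 = 43.4% → Lakeview
Subprime: Millbrook 7/33 = 21.2%, Lakeview 267/945 = 28.3% → Lakeview
Overall: Millbrook 879/1860 = 47.3%, Lakeview 688/1814 = 37.9% → Millbrook
Lakeview wins each credit group but Millbrook wins overall — the comparison reverses. Lakeview's applications skew toward subprime, which has a lower base rate.

No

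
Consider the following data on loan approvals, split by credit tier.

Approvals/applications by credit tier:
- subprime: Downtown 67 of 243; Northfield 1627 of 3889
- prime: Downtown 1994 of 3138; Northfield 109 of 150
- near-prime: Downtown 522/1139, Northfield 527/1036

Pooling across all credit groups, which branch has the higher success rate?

Subprime: Downtown 67/243 = 27.6%, Northfield 1627/3889 = 41.8% → Northfield
Prime: Downtown 1994/3138 = 63.5%, Northfield 109/150 = 72.7% → Northfield
Near-prime: Downtown 522/1139 = 45.8%, Northfield 527/1036 = 50.9% → Northfield
Overall: Downtown 2583/4520 = 57.1%, Northfield 2263/5075 = 44.6% → Downtown
(Northfield wins every credit group but Downtown wins overall — Northfield's applications skew toward the low-rate subprime group.)

Downtown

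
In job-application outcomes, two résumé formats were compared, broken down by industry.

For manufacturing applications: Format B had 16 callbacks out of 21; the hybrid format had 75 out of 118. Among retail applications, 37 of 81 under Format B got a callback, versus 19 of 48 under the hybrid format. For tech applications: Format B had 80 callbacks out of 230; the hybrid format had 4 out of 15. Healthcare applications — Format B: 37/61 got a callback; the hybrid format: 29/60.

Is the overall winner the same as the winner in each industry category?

Manufacturing: Format B 16/21 = 76.2%, the hybrid format 75/118 = 63.6% → Format B
Retail: Format B 37/81 = 45.7%, the hybrid format 19/48 = 39.6% → Format B
Tech: Format B 80/230 = 34.8%, the hybrid format 4/15 = 26.7% → Format B
Healthcare: Format B 37/61 = 60.7%, the hybrid format 29/60 = 48.3% → Format B
Overall: Format B 170/393 = 43.3%, the hybrid format 127/241 = 52.7% → the hybrid format
Format B wins each industry group but the hybrid format wins overall — the comparison reverses. Format B's applications skew toward tech, which has a lower base rate.

No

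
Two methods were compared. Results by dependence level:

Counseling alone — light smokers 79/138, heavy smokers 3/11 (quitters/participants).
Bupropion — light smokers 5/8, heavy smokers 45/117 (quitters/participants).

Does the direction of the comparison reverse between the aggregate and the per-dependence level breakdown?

Yes

Light smokers: counseling alone 79/138 = 57.2%, bupropion 5/8 = 62.5% → bupropion
Heavy smokers: counseling alone 3/11 = 27.3%, bupropion 45/117 = 38.5% → bupropion
Overall: counseling alone 82/149 = 55.0%, bupropion 50/125 = 40.0% → counseling alone
Bupropion wins each dependence group but counseling alone wins overall — the comparison reverses. Bupropion's participants skew toward heavy smokers, which has a lower base rate.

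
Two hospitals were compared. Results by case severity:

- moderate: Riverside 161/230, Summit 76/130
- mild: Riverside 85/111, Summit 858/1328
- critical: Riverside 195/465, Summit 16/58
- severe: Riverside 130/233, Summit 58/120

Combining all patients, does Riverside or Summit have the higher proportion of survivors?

Moderate: Riverside 161/230 = 70.0%, Summit 76/130 = 58.5% → Riverside
Mild: Riverside 85/111 = 76.6%, Summit 858/1328 = 64.6% → Riverside
Critical: Riverside 195/465 = 41.9%, Summit 16/58 = 27.6% → Riverside
Severe: Riverside 130/233 = 55.8%, Summit 58/120 = 48.3% → Riverside
Overall: Riverside 571/1039 = 55.0%, Summit 1008/1636 = 61.6% → Summit
(Riverside wins every case group but Summit wins overall — Riverside's patients skew toward the low-rate critical group.)

Summit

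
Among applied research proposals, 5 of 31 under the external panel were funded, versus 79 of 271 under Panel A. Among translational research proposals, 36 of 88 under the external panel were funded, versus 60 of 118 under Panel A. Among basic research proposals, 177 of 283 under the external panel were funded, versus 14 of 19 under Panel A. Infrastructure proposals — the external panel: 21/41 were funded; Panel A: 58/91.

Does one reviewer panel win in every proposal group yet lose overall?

Yes

Applied research: the external panel 5/31 = 16.1%, Panel A 79/271 = 29.2% → Panel A
Translational research: the external panel 36/88 = 40.9%, Panel A 60/118 = 50.8% → Panel A
Basic research: the external panel 177/283 = 62.5%, Panel A 14/19 = 73.7% → Panel A
Infrastructure: the external panel 21/41 = 51.2%, Panel A 58/91 = 63.7% → Panel A
Overall: the external panel 239/443 = 54.0%, Panel A 211/499 = 42.3% → the external panel
Panel A wins each proposal group but the external panel wins overall — the comparison reverses. Panel A's proposals skew toward applied research, which has a lower base rate.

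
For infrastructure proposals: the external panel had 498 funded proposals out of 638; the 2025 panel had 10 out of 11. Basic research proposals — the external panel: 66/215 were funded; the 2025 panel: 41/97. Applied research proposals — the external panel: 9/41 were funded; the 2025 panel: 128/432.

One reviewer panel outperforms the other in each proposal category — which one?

the 2025 panel

Infrastructure: the external panel 498/638 = 78.1%, the 2025 panel 10/11 = 90.9% → the 2025 panel
Basic research: the external panel 66/215 = 30.7%, the 2025 panel 41/97 = 42.3% → the 2025 panel
Applied research: the external panel 9/41 = 22.0%, the 2025 panel 128/432 = 29.6% → the 2025 panel
The 2025 panel has the higher rate in all 3 groups.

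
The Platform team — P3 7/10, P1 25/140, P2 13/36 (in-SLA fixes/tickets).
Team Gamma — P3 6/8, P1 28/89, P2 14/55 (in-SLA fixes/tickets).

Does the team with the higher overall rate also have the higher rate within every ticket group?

No

P3: the Platform team 7/10 = 70.0%, Team Gamma 6/8 = 75.0% → Team Gamma
P1: the Platform team 25/140 = 17.9%, Team Gamma 28/89 = 31.5% → Team Gamma
P2: the Platform team 13/36 = 36.1%, Team Gamma 14/55 = 25.5% → the Platform team
Overall: the Platform team 45/186 = 24.2%, Team Gamma 48/152 = 31.6% → Team Gamma
Neither sweeps: the Platform team wins 1 of 3 groups, Team Gamma wins 2. Team Gamma wins overall but not every group — no Simpson reversal.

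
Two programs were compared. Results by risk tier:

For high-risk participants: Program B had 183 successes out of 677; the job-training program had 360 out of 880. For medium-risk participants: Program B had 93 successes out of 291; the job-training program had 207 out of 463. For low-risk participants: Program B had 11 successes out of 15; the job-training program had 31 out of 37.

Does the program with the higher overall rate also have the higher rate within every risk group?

Yes

High-risk: Program B 183/677 = 27.0%, the job-training program 360/880 = 40.9% → the job-training program
Medium-risk: Program B 93/291 = 32.0%, the job-training program 207/463 = 44.7% → the job-training program
Low-risk: Program B 11/15 = 73.3%, the job-training program 31/37 = 83.8% → the job-training program
Overall: Program B 287/983 = 29.2%, the job-training program 598/1380 = 43.3% → the job-training program
The job-training program wins overall and in every risk group — no reversal.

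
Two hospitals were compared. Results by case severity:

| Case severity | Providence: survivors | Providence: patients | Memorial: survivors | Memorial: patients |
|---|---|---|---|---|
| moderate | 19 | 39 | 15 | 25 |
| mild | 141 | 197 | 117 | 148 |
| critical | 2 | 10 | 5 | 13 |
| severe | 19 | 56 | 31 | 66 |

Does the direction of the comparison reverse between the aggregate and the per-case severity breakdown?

Moderate: Providence 19/39 = 48.7%, Memorial 15/25 = 60.0% → Memorial
Mild: Providence 141/197 = 71.6%, Memorial 117/148 = 79.1% → Memorial
Critical: Providence 2/10 = 20.0%, Memorial 5/13 = 38.5% → Memorial
Severe: Providence 19/56 = 33.9%, Memorial 31/66 = 47.0% → Memorial
Overall: Providence 181/302 = 59.9%, Memorial 168/252 = 66.7% → Memorial
Memorial wins overall and in every case group — no reversal.

No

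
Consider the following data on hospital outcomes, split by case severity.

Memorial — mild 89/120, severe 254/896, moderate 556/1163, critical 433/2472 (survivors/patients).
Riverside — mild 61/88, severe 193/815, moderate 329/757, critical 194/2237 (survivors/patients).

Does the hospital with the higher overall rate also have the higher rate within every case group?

Yes

Mild: Memorial 89/120 = 74.2%, Riverside 61/88 = 69.3% → Memorial
Severe: Memorial 254/896 = 28.3%, Riverside 193/815 = 23.7% → Memorial
Moderate: Memorial 556/1163 = 47.8%, Riverside 329/757 = 43.5% → Memorial
Critical: Memorial 433/2472 = 17.5%, Riverside 194/2237 = 8.7% → Memorial
Overall: Memorial 1332/4651 = 28.6%, Riverside 777/3897 = 19.9% → Memorial
Memorial wins overall and in every case group — no reversal.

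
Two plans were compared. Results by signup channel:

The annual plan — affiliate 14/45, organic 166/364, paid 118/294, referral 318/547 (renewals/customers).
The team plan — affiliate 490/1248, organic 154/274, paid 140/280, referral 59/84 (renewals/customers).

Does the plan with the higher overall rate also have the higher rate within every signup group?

No

Affiliate: the annual plan 14/45 = 31.1%, the team plan 490/1248 = 39.3% → the team plan
Organic: the annual plan 166/364 = 45.6%, the team plan 154/274 = 56.2% → the team plan
Paid: the annual plan 118/294 = 40.1%, the team plan 140/280 = 50.0% → the team plan
Referral: the annual plan 318/547 = 58.1%, the team plan 59/84 = 70.2% → the team plan
Overall: the annual plan 616/1250 = 49.3%, the team plan 843/1886 = 44.7% → the annual plan
The team plan wins each signup group but the annual plan wins overall — the comparison reverses. The team plan's customers skew toward affiliate, which has a lower base rate.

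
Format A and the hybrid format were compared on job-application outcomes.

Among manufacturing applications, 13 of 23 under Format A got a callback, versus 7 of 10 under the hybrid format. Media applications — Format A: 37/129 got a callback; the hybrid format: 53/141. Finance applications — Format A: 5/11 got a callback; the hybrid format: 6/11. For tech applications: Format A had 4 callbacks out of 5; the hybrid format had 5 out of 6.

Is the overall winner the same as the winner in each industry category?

Yes

Manufacturing: Format A 13/23 = 56.5%, the hybrid format 7/10 = 70.0% → the hybrid format
Media: Format A 37/129 = 28.7%, the hybrid format 53/141 = 37.6% → the hybrid format
Finance: Format A 5/11 = 45.5%, the hybrid format 6/11 = 54.5% → the hybrid format
Tech: Format A 4/5 = 80.0%, the hybrid format 5/6 = 83.3% → the hybrid format
Overall: Format A 59/168 = 35.1%, the hybrid format 71/168 = 42.3% → the hybrid format
The hybrid format wins overall and in every industry group — no reversal.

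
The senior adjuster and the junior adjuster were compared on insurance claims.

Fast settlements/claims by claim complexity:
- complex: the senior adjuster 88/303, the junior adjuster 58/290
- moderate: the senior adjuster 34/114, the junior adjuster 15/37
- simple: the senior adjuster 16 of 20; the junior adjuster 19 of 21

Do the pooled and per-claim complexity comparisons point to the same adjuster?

No

Complex: the senior adjuster 88/303 = 29.0%, the junior adjuster 58/290 = 20.0% → the senior adjuster
Moderate: the senior adjuster 34/114 = 29.8%, the junior adjuster 15/37 = 40.5% → the junior adjuster
Simple: the senior adjuster 16/20 = 80.0%, the junior adjuster 19/21 = 90.5% → the junior adjuster
Overall: the senior adjuster 138/437 = 31.6%, the junior adjuster 92/348 = 26.4% → the senior adjuster
Neither sweeps: the senior adjuster wins 1 of 3 groups, the junior adjuster wins 2. The senior adjuster wins overall but not every group — no Simpson reversal.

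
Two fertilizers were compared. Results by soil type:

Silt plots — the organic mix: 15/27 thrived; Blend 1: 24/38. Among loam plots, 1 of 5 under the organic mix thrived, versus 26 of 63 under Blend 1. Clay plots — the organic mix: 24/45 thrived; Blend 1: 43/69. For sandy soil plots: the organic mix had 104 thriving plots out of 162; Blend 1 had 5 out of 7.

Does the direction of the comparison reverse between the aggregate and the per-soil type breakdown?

Yes

Silt: the organic mix 15/27 = 55.6%, Blend 1 24/38 = 63.2% → Blend 1
Loam: the organic mix 1/5 = 20.0%, Blend 1 26/63 = 41.3% → Blend 1
Clay: the organic mix 24/45 = 53.3%, Blend 1 43/69 = 62.3% → Blend 1
Sandy soil: the organic mix 104/162 = 64.2%, Blend 1 5/7 = 71.4% → Blend 1
Overall: the organic mix 144/239 = 60.3%, Blend 1 98/177 = 55.4% → the organic mix
Blend 1 wins each soil group but the organic mix wins overall — the comparison reverses. Blend 1's plots skew toward loam, which has a lower base rate.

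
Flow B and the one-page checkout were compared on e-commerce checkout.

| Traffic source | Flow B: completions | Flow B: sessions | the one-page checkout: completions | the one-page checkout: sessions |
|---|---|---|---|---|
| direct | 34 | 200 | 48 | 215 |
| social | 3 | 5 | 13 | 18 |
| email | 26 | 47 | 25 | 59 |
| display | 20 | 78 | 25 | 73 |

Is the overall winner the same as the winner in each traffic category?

No

Direct: Flow B 34/200 = 17.0%, the one-page checkout 48/215 = 22.3% → the one-page checkout
Social: Flow B 3/5 = 60.0%, the one-page checkout 13/18 = 72.2% → the one-page checkout
Email: Flow B 26/47 = 55.3%, the one-page checkout 25/59 = 42.4% → Flow B
Display: Flow B 20/78 = 25.6%, the one-page checkout 25/73 = 34.2% → the one-page checkout
Overall: Flow B 83/330 = 25.2%, the one-page checkout 111/365 = 30.4% → the one-page checkout
Neither sweeps: Flow B wins 1 of 4 groups, the one-page checkout wins 3. The one-page checkout wins overall but not every group — no Simpson reversal.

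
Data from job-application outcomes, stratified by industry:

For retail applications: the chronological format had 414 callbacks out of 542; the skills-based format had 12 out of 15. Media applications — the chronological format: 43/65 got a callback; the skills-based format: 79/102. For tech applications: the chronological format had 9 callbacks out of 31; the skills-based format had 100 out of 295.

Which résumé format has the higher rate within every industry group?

Retail: the chronological format 414/542 = 76.4%, the skills-based format 12/15 = 80.0% → the skills-based format
Media: the chronological format 43/65 = 66.2%, the skills-based format 79/102 = 77.5% → the skills-based format
Tech: the chronological format 9/31 = 29.0%, the skills-based format 100/295 = 33.9% → the skills-based format
The skills-based format has the higher rate in all 3 groups.

the skills-based format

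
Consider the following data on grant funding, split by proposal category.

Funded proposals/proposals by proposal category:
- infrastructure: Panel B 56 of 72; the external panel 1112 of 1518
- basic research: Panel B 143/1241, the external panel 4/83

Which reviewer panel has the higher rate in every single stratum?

Infrastructure: Panel B 56/72 = 77.8%, the external panel 1112/1518 = 73.3% → Panel B
Basic research: Panel B 143/1241 = 11.5%, the external panel 4/83 = 4.8% → Panel B
Panel B has the higher rate in both groups.

Panel B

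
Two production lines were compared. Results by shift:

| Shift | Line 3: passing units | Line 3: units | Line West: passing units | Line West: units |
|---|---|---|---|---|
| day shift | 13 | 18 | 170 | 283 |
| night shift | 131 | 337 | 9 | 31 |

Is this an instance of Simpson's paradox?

Yes

Day shift: Line 3 13/18 = 72.2%, Line West 170/283 = 60.1% → Line 3
Night shift: Line 3 131/337 = 38.9%, Line West 9/31 = 29.0% → Line 3
Overall: Line 3 144/355 = 40.6%, Line West 179/314 = 57.0% → Line West
Line 3 wins each shift group but Line West wins overall — the comparison reverses. Line 3's units skew toward night shift, which has a lower base rate.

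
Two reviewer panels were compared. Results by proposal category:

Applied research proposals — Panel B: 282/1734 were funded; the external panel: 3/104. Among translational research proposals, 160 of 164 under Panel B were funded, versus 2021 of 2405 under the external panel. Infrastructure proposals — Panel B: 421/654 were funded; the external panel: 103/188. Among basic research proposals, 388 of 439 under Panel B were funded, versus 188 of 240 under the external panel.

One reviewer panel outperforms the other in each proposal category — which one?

Applied research: Panel B 282/1734 = 16.3%, the external panel 3/104 = 2.9% → Panel B
Translational research: Panel B 160/164 = 97.6%, the external panel 2021/2405 = 84.0% → Panel B
Infrastructure: Panel B 421/654 = 64.4%, the external panel 103/188 = 54.8% → Panel B
Basic research: Panel B 388/439 = 88.4%, the external panel 188/240 = 78.3% → Panel B
Panel B has the higher rate in all 4 groups.

Panel B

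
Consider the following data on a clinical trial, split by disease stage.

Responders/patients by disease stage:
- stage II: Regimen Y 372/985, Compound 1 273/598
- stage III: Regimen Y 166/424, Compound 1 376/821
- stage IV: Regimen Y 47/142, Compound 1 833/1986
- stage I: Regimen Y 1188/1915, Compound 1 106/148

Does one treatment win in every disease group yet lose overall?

Yes

Stage II: Regimen Y 372/985 = 37.8%, Compound 1 273/598 = 45.7% → Compound 1
Stage III: Regimen Y 166/424 = 39.2%, Compound 1 376/821 = 45.8% → Compound 1
Stage IV: Regimen Y 47/142 = 33.1%, Compound 1 833/1986 = 41.9% → Compound 1
Stage I: Regimen Y 1188/1915 = 62.0%, Compound 1 106/148 = 71.6% → Compound 1
Overall: Regimen Y 1773/3466 = 51.2%, Compound 1 1588/3553 = 44.7% → Regimen Y
Compound 1 wins each disease group but Regimen Y wins overall — the comparison reverses. Compound 1's patients skew toward stage IV, which has a lower base rate.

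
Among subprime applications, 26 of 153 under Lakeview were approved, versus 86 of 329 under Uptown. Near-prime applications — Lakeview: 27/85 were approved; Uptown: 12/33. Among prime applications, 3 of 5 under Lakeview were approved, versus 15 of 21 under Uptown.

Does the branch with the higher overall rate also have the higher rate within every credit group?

Subprime: Lakeview 26/153 = 17.0%, Uptown 86/329 = 26.1% → Uptown
Near-prime: Lakeview 27/85 = 31.8%, Uptown 12/33 = 36.4% → Uptown
Prime: Lakeview 3/5 = 60.0%, Uptown 15/21 = 71.4% → Uptown
Overall: Lakeview 56/243 = 23.0%, Uptown 113/383 = 29.5% → Uptown
Uptown wins overall and in every credit group — no reversal.

Yes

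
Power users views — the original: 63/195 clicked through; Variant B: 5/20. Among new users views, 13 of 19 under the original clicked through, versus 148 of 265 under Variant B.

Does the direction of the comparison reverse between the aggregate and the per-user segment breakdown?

Power users: the original 63/195 = 32.3%, Variant B 5/20 = 25.0% → the original
New users: the original 13/19 = 68.4%, Variant B 148/265 = 55.8% → the original
Overall: the original 76/214 = 35.5%, Variant B 153/285 = 53.7% → Variant B
The original wins each user group but Variant B wins overall — the comparison reverses. The original's views skew toward power users, which has a lower base rate.

Yes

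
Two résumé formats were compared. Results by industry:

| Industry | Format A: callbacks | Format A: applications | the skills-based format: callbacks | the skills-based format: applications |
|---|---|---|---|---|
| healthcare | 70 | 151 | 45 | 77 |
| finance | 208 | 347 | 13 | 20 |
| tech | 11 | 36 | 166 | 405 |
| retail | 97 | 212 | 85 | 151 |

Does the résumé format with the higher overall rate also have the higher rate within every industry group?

No

Healthcare: Format A 70/151 = 46.4%, the skills-based format 45/77 = 58.4% → the skills-based format
Finance: Format A 208/347 = 59.9%, the skills-based format 13/20 = 65.0% → the skills-based format
Tech: Format A 11/36 = 30.6%, the skills-based format 166/405 = 41.0% → the skills-based format
Retail: Format A 97/212 = 45.8%, the skills-based format 85/151 = 56.3% → the skills-based format
Overall: Format A 386/746 = 51.7%, the skills-based format 309/653 = 47.3% → Format A
The skills-based format wins each industry group but Format A wins overall — the comparison reverses. The skills-based format's applications skew toward tech, which has a lower base rate.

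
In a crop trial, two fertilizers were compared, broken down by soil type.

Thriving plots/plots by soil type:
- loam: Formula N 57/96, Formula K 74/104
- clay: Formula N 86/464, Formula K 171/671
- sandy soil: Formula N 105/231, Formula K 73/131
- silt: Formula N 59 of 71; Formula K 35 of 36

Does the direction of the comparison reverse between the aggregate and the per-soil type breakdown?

Loam: Formula N 57/96 = 59.4%, Formula K 74/104 = 71.2% → Formula K
Clay: Formula N 86/464 = 18.5%, Formula K 171/671 = 25.5% → Formula K
Sandy soil: Formula N 105/231 = 45.5%, Formula K 73/131 = 55.7% → Formula K
Silt: Formula N 59/71 = 83.1%, Formula K 35/36 = 97.2% → Formula K
Overall: Formula N 307/862 = 35.6%, Formula K 353/942 = 37.5% → Formula K
Formula K wins overall and in every soil group — no reversal.

No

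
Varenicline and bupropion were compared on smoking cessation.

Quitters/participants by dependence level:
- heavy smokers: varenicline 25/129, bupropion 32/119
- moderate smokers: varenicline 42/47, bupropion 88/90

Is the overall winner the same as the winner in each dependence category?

Heavy smokers: varenicline 25/129 = 19.4%, bupropion 32/119 = 26.9% → bupropion
Moderate smokers: varenicline 42/47 = 89.4%, bupropion 88/90 = 97.8% → bupropion
Overall: varenicline 67/176 = 38.1%, bupropion 120/209 = 57.4% → bupropion
Bupropion wins overall and in every dependence group — no reversal.

Yes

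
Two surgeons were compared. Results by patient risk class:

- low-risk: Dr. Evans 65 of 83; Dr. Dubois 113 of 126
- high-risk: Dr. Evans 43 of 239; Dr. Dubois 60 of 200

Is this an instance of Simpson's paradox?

Low-risk: Dr. Evans 65/83 = 78.3%, Dr. Dubois 113/126 = 89.7% → Dr. Dubois
High-risk: Dr. Evans 43/239 = 18.0%, Dr. Dubois 60/200 = 30.0% → Dr. Dubois
Overall: Dr. Evans 108/322 = 33.5%, Dr. Dubois 173/326 = 53.1% → Dr. Dubois
Dr. Dubois wins overall and in every patient risk group — no reversal.

No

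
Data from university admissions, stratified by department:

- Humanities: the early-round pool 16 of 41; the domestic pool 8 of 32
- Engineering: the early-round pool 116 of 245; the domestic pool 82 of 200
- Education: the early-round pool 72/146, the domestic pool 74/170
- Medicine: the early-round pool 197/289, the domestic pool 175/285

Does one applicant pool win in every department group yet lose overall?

No

Humanities: the early-round pool 16/41 = 39.0%, the domestic pool 8/32 = 25.0% → the early-round pool
Engineering: the early-round pool 116/245 = 47.3%, the domestic pool 82/200 = 41.0% → the early-round pool
Education: the early-round pool 72/146 = 49.3%, the domestic pool 74/170 = 43.5% → the early-round pool
Medicine: the early-round pool 197/289 = 68.2%, the domestic pool 175/285 = 61.4% → the early-round pool
Overall: the early-round pool 401/721 = 55.6%, the domestic pool 339/687 = 49.3% → the early-round pool
The early-round pool wins overall and in every department group — no reversal.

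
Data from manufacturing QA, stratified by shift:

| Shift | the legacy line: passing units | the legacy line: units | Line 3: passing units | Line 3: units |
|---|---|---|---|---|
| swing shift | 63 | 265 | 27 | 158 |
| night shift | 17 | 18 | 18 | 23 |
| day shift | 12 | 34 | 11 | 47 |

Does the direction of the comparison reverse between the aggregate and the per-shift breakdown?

No

Swing shift: the legacy line 63/265 = 23.8%, Line 3 27/158 = 17.1% → the legacy line
Night shift: the legacy line 17/18 = 94.4%, Line 3 18/23 = 78.3% → the legacy line
Day shift: the legacy line 12/34 = 35.3%, Line 3 11/47 = 23.4% → the legacy line
Overall: the legacy line 92/317 = 29.0%, Line 3 56/228 = 24.6% → the legacy line
The legacy line wins overall and in every shift group — no reversal.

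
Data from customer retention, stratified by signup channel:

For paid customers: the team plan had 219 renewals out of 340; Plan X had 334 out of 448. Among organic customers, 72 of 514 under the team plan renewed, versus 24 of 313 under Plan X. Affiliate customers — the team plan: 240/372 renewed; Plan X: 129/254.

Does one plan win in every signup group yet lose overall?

Paid: the team plan 219/340 = 64.4%, Plan X 334/448 = 74.6% → Plan X
Organic: the team plan 72/514 = 14.0%, Plan X 24/313 = 7.7% → the team plan
Affiliate: the team plan 240/372 = 64.5%, Plan X 129/254 = 50.8% → the team plan
Overall: the team plan 531/1226 = 43.3%, Plan X 487/1015 = 48.0% → Plan X
Neither sweeps: the team plan wins 2 of 3 groups, Plan X wins 1. Plan X wins overall but not every group — no Simpson reversal.

No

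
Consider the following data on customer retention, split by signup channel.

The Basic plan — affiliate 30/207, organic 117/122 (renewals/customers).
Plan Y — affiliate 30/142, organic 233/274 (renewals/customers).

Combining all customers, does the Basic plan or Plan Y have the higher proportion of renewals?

Plan Y

Affiliate: the Basic plan 30/207 = 14.5%, Plan Y 30/142 = 21.1% → Plan Y
Organic: the Basic plan 117/122 = 95.9%, Plan Y 233/274 = 85.0% → the Basic plan
Overall: the Basic plan 147/329 = 44.7%, Plan Y 263/416 = 63.2% → Plan Y
(Neither sweeps every signup group, but Plan Y has the higher pooled rate.)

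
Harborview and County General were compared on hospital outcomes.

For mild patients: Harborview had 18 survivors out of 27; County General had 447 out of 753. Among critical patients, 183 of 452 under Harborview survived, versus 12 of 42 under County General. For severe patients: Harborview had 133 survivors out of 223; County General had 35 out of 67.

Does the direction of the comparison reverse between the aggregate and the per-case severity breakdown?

Mild: Harborview 18/27 = 66.7%, County General 447/753 = 59.4% → Harborview
Critical: Harborview 183/452 = 40.5%, County General 12/42 = 28.6% → Harborview
Severe: Harborview 133/223 = 59.6%, County General 35/67 = 52.2% → Harborview
Overall: Harborview 334/702 = 47.6%, County General 494/862 = 57.3% → County General
Harborview wins each case group but County General wins overall — the comparison reverses. Harborview's patients skew toward critical, which has a lower base rate.

Yes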